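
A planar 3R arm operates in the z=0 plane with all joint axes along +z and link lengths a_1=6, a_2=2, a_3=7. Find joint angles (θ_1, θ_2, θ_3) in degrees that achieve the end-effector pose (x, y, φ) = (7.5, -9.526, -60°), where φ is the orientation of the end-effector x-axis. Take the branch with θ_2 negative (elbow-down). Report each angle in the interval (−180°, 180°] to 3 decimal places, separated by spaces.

wrist centre = target − a_3·(cos φ, sin φ) = (4.0000, -3.4638)
cos θ_2 = (27.9981−6²−2²)/(2·6·2) = -0.5001; θ_2 = -120.0053° (elbow-down)
β = atan2(-3.4638,4.0000) = -40.8911°; ψ = atan2(-1.7320,4.9998) = -19.1062°
θ_1 = β − ψ = -21.7849°
θ_3 = φ − θ_1 − θ_2 = 81.7902° (wrapped to (-180°,180°])

-21.785 -120.005 81.790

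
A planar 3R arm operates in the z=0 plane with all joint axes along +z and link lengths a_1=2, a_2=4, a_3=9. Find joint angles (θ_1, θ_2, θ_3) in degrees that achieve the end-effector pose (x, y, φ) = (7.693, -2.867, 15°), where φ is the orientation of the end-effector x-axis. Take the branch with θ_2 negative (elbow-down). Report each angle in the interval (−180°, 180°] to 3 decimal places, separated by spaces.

-60.012 -59.988 135.000

wrist centre = target − a_3·(cos φ, sin φ) = (-1.0003, -5.1964)
cos θ_2 = (28.0029−2²−4²)/(2·2·4) = 0.5002; θ_2 = -59.9878° (elbow-down)
β = atan2(-5.1964,-1.0003) = -100.8965°; ψ = atan2(-3.4637,4.0007) = -40.8847°
θ_1 = β − ψ = -60.0118°
θ_3 = φ − θ_1 − θ_2 = 134.9996° (wrapped to (-180°,180°])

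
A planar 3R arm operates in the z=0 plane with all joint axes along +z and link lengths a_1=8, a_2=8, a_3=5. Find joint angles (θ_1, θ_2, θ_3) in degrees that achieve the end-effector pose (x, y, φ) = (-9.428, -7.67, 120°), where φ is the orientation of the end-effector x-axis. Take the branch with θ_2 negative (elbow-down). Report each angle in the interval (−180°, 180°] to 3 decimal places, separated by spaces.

wrist centre = target − a_3·(cos φ, sin φ) = (-6.9280, -12.0001)
cos θ_2 = (192.0002−8²−8²)/(2·8·8) = 0.5000; θ_2 = -59.9999° (elbow-down)
β = atan2(-12.0001,-6.9280) = -119.9990°; ψ = atan2(-6.9282,12.0000) = -29.9999°
θ_1 = β − ψ = -89.9991°
θ_3 = φ − θ_1 − θ_2 = -90.0011° (wrapped to (-180°,180°])

-89.999 -60.000 -90.001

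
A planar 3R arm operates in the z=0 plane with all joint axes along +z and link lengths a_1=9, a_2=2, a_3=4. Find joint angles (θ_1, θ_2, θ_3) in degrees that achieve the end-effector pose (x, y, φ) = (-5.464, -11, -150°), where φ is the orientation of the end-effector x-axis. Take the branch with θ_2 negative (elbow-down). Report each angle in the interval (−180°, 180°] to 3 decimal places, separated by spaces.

-89.999 -90.001 30.000

wrist centre = target − a_3·(cos φ, sin φ) = (-1.9999, -9.0000)
cos θ_2 = (84.9996−9²−2²)/(2·9·2) = -0.0000; θ_2 = -90.0006° (elbow-down)
β = atan2(-9.0000,-1.9999) = -102.5282°; ψ = atan2(-2.0000,9.0000) = -12.5288°
θ_1 = β − ψ = -89.9994°
θ_3 = φ − θ_1 − θ_2 = 30.0000° (wrapped to (-180°,180°])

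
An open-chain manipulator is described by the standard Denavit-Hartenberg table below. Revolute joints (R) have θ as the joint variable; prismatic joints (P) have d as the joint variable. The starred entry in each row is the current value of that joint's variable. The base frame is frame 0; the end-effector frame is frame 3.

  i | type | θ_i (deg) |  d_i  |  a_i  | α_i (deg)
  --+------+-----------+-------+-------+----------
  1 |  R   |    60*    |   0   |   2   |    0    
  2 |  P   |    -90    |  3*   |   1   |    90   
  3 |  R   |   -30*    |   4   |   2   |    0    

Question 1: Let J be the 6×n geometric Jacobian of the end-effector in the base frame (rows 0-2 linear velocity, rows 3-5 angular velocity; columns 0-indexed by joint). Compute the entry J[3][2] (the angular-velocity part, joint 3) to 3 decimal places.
-0.500

axis z_2 = (-0.5000,-0.8660,0.0000); lever o_n−o_2 = (-0.5000,-4.3301,-1.0000)
cross product → J_v[:, 2] = (0.8660,-0.5000,1.7321)
J_ω[:, 2] = z_2
entry J[3][2] = -0.5000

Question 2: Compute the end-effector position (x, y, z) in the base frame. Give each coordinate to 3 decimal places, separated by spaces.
1.366 -3.098 2.000

after link 1: o_1 = (1.0000, 1.7321, 0.0000)
after link 2: o_2 = (1.8660, 1.2321, 3.0000)
after link 3: o_3 = (1.3660, -3.0981, 2.0000)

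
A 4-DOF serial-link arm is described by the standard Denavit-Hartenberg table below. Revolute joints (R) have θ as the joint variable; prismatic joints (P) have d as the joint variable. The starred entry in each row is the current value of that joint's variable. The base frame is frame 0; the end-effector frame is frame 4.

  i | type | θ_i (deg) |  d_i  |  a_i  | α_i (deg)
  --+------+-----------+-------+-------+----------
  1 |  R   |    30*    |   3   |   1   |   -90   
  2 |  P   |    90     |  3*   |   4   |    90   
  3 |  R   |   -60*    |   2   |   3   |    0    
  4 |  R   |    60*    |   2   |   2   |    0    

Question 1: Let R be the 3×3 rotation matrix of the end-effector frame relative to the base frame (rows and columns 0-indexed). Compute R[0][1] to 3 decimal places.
End-effector y-axis (col 1 of R) = (-0.5000,0.8660,0.0000)
R[0][1] = -0.5000

-0.500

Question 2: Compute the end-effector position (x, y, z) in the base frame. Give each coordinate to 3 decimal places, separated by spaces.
4.129 2.848 -4.500

after link 1: o_1 = (0.8660, 0.5000, 3.0000)
after link 2: o_2 = (-0.6340, 3.0981, -1.0000)
after link 3: o_3 = (2.3971, 1.8481, -2.5000)
after link 4: o_4 = (4.1292, 2.8481, -4.5000)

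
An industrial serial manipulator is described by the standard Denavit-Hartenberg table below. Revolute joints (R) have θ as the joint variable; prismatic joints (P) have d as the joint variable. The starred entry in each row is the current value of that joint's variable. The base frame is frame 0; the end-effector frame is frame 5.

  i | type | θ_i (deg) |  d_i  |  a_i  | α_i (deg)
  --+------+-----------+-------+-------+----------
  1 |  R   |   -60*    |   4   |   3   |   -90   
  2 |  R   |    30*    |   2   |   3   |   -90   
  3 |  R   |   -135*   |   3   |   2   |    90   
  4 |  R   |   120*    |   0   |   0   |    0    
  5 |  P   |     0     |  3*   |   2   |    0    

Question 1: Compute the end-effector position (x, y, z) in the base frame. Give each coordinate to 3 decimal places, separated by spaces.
0.899 -0.385 -0.184

after link 1: o_1 = (1.5000, -2.5981, 4.0000)
after link 2: o_2 = (4.5311, -3.8481, 2.5000)
after link 3: o_3 = (4.3935, -0.7813, 0.6090)
after link 4: o_4 = (4.3935, -0.7813, 0.6090)
after link 5: o_5 = (0.8986, -0.3848, -0.1839)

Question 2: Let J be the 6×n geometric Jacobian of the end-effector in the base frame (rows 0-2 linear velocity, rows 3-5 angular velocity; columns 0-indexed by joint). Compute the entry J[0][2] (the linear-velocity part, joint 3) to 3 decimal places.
1.837

axis z_2 = (-0.2500,0.4330,-0.8660); lever o_n−o_2 = (-3.6325,3.4633,-2.6839)
cross product → J_v[:, 2] = (1.8371,2.4749,0.7071)
J_ω[:, 2] = z_2
entry J[0][2] = 1.8371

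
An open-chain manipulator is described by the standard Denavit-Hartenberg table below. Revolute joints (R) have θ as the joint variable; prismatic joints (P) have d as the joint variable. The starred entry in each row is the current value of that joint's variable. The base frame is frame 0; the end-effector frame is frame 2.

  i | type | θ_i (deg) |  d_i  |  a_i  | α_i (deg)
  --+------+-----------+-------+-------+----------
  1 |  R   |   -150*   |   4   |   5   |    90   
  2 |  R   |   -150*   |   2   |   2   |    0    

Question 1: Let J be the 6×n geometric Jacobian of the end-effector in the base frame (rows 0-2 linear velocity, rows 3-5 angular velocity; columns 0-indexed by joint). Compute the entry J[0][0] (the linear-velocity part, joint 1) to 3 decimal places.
-0.098

axis z_0 = ẑ; lever o_n−o_0 = (-3.8301,0.0981,3.0000)
cross product → J_v[:, 0] = (-0.0981,-3.8301,0.0000)
J_ω[:, 0] = z_0
entry J[0][0] = -0.0981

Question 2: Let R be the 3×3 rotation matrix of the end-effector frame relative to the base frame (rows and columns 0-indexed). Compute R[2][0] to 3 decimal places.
End-effector x-axis (col 0 of R) = (0.7500,0.4330,-0.5000)
R[2][0] = -0.5000

-0.500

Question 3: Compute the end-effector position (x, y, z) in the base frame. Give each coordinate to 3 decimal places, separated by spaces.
after link 1: o_1 = (-4.3301, -2.5000, 4.0000)
after link 2: o_2 = (-3.8301, 0.0981, 3.0000)

-3.830 0.098 3.000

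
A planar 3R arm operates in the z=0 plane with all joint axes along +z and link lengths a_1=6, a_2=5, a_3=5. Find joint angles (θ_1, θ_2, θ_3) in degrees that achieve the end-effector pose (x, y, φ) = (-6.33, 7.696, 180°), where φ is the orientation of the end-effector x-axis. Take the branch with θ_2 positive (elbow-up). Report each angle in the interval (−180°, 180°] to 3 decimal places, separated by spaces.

59.998 90.003 29.999

wrist centre = target − a_3·(cos φ, sin φ) = (-1.3300, 7.6960)
cos θ_2 = (60.9973−6²−5²)/(2·6·5) = -0.0000; θ_2 = 90.0026° (elbow-up)
β = atan2(7.6960,-1.3300) = 99.8048°; ψ = atan2(5.0000,5.9998) = 39.8066°
θ_1 = β − ψ = 59.9982°
θ_3 = φ − θ_1 − θ_2 = 29.9992° (wrapped to (-180°,180°])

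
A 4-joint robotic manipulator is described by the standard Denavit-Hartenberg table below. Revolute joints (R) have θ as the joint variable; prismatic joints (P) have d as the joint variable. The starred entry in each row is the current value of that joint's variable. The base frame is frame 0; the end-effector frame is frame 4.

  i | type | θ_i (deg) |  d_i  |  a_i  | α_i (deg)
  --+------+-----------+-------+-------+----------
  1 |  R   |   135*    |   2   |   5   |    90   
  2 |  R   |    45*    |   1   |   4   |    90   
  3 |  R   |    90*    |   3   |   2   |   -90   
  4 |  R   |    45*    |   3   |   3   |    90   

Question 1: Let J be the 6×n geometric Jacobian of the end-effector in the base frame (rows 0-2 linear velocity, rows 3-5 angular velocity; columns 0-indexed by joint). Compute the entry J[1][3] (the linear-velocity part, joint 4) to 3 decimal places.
-2.561

axis z_3 = (0.5000,-0.5000,-0.7071); lever o_n−o_3 = (4.0607,-1.0607,-0.6213)
cross product → J_v[:, 3] = (-0.4393,-2.5607,1.5000)
J_ω[:, 3] = z_3
entry J[1][3] = -2.5607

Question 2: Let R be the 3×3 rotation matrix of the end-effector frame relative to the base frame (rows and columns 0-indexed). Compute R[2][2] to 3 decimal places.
End-effector z-axis (col 2 of R) = (0.1464,0.8536,-0.5000)
R[2][2] = -0.5000

-0.500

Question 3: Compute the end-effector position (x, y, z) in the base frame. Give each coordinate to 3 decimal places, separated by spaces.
-0.854 8.096 2.086

after link 1: o_1 = (-3.5355, 3.5355, 2.0000)
after link 2: o_2 = (-4.8284, 6.2426, 4.8284)
after link 3: o_3 = (-4.9142, 9.1569, 2.7071)
after link 4: o_4 = (-0.8536, 8.0962, 2.0858)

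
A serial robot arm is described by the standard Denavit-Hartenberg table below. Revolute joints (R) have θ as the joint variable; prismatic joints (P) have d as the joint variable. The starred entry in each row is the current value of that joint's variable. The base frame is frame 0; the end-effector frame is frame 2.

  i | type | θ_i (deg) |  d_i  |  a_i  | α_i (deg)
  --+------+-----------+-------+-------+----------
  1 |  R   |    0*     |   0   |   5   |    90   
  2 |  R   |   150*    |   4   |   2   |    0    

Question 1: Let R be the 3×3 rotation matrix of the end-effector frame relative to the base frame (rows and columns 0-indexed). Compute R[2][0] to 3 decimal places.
End-effector x-axis (col 0 of R) = (-0.8660,0.0000,0.5000)
R[2][0] = 0.5000

0.500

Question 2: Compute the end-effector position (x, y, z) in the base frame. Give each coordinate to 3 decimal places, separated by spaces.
3.268 -4.000 1.000

after link 1: o_1 = (5.0000, 0.0000, 0.0000)
after link 2: o_2 = (3.2679, -4.0000, 1.0000)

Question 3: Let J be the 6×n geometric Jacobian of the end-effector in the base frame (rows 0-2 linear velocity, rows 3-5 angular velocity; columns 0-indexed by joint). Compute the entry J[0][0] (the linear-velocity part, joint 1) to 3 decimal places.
4.000

axis z_0 = ẑ; lever o_n−o_0 = (3.2679,-4.0000,1.0000)
cross product → J_v[:, 0] = (4.0000,3.2679,-0.0000)
J_ω[:, 0] = z_0
entry J[0][0] = 4.0000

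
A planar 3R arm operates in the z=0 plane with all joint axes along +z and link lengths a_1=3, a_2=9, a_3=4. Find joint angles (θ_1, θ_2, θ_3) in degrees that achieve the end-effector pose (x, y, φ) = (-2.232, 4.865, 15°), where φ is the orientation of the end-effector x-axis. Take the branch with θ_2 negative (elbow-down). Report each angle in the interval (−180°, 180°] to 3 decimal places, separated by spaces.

wrist centre = target − a_3·(cos φ, sin φ) = (-6.0957, 3.8297)
cos θ_2 = (51.8244−3²−9²)/(2·3·9) = -0.7070; θ_2 = -134.9878° (elbow-down)
β = atan2(3.8297,-6.0957) = 147.8602°; ψ = atan2(-6.3653,-3.3626) = -117.8461°
θ_1 = β − ψ = 265.7064°
θ_3 = φ − θ_1 − θ_2 = -115.7186° (wrapped to (-180°,180°])

-94.294 -134.988 -115.719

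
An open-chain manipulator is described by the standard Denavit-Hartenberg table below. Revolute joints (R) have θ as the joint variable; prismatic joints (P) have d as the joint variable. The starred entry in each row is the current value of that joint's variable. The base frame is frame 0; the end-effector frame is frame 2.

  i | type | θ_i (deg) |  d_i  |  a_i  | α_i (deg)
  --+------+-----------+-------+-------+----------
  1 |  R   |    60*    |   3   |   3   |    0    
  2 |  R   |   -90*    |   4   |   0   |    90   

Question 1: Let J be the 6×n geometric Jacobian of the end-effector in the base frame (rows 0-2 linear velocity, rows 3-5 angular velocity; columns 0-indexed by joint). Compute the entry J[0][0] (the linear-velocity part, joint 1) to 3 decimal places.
-2.598

axis z_0 = ẑ; lever o_n−o_0 = (1.5000,2.5981,7.0000)
cross product → J_v[:, 0] = (-2.5981,1.5000,0.0000)
J_ω[:, 0] = z_0
entry J[0][0] = -2.5981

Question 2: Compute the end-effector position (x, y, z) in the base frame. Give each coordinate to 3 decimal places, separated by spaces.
after link 1: o_1 = (1.5000, 2.5981, 3.0000)
after link 2: o_2 = (1.5000, 2.5981, 7.0000)

1.500 2.598 7.000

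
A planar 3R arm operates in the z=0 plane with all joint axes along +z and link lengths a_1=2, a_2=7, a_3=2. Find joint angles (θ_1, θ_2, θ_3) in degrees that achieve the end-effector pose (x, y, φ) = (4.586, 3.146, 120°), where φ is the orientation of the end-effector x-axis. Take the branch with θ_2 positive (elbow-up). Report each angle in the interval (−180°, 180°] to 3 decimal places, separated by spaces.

wrist centre = target − a_3·(cos φ, sin φ) = (5.5860, 1.4139)
cos θ_2 = (33.2026−2²−7²)/(2·2·7) = -0.7070; θ_2 = 134.9953° (elbow-up)
β = atan2(1.4139,5.5860) = 14.2046°; ψ = atan2(4.9502,-2.9493) = 120.7868°
θ_1 = β − ψ = -106.5822°
θ_3 = φ − θ_1 − θ_2 = 91.5870° (wrapped to (-180°,180°])

-106.582 134.995 91.587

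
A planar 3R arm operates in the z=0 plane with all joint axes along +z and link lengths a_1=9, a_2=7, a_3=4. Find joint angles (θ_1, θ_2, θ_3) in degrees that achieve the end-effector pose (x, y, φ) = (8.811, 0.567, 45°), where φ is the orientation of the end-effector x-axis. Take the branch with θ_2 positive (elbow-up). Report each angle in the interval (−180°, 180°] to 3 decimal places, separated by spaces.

wrist centre = target − a_3·(cos φ, sin φ) = (5.9826, -2.2614)
cos θ_2 = (40.9052−9²−7²)/(2·9·7) = -0.7071; θ_2 = 134.9996° (elbow-up)
β = atan2(-2.2614,5.9826) = -20.7067°; ψ = atan2(4.9498,4.0503) = 50.7074°
θ_1 = β − ψ = -71.4141°
θ_3 = φ − θ_1 − θ_2 = -18.5855° (wrapped to (-180°,180°])

-71.414 135.000 -18.585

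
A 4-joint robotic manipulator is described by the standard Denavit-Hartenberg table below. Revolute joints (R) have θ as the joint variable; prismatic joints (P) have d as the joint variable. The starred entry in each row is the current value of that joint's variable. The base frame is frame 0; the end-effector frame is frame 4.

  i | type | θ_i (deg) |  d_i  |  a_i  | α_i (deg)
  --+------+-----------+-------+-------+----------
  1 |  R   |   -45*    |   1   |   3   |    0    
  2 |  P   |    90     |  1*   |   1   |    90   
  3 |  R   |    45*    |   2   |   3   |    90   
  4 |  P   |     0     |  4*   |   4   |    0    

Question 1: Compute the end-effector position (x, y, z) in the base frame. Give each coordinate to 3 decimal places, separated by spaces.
9.743 2.672 4.121

after link 1: o_1 = (2.1213, -2.1213, 1.0000)
after link 2: o_2 = (2.8284, -1.4142, 2.0000)
after link 3: o_3 = (5.7426, -1.3284, 4.1213)
after link 4: o_4 = (9.7426, 2.6716, 4.1213)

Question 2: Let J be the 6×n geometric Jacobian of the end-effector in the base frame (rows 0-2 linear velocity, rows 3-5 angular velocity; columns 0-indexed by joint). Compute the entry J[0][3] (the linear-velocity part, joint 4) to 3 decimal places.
0.500

prismatic axis z_3 = (0.5000,0.5000,-0.7071)
J_v[:, 3] = z_3; J_ω[:, 3] = (0,0,0)
entry J[0][3] = 0.5000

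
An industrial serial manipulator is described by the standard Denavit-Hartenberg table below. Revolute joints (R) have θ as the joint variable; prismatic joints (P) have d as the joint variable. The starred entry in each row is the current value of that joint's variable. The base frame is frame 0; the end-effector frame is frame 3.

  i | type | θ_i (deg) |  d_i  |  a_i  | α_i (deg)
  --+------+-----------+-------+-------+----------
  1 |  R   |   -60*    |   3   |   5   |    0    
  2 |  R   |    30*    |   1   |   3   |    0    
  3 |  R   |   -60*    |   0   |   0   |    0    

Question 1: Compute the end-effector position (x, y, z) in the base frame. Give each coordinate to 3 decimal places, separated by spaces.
5.098 -5.830 4.000

after link 1: o_1 = (2.5000, -4.3301, 3.0000)
after link 2: o_2 = (5.0981, -5.8301, 4.0000)
after link 3: o_3 = (5.0981, -5.8301, 4.0000)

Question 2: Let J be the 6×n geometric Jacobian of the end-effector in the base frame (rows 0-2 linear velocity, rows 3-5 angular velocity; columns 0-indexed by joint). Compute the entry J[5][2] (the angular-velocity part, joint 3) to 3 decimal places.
1.000

axis z_2 = (0.0000,0.0000,1.0000); lever o_n−o_2 = (0.0000,0.0000,0.0000)
cross product → J_v[:, 2] = (0.0000,0.0000,0.0000)
J_ω[:, 2] = z_2
entry J[5][2] = 1.0000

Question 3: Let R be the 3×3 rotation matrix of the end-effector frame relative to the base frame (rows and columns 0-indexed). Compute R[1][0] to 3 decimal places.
End-effector x-axis (col 0 of R) = (0.0000,-1.0000,0.0000)
R[1][0] = -1.0000

-1.000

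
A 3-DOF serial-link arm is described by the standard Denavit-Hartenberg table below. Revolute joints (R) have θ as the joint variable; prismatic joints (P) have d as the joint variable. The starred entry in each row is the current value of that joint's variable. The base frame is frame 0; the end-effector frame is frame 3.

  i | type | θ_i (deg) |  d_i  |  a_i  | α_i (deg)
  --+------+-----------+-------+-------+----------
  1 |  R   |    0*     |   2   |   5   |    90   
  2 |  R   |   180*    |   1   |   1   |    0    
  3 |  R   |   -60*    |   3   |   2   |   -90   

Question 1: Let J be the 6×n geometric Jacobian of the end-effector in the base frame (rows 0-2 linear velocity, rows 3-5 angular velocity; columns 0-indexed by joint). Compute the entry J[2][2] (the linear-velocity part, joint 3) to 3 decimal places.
-1.000

axis z_2 = (0.0000,-1.0000,0.0000); lever o_n−o_2 = (-1.0000,-3.0000,1.7321)
cross product → J_v[:, 2] = (-1.7321,-0.0000,-1.0000)
J_ω[:, 2] = z_2
entry J[2][2] = -1.0000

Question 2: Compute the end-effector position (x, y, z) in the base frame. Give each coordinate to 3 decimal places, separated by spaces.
3.000 -4.000 3.732

after link 1: o_1 = (5.0000, 0.0000, 2.0000)
after link 2: o_2 = (4.0000, -1.0000, 2.0000)
after link 3: o_3 = (3.0000, -4.0000, 3.7321)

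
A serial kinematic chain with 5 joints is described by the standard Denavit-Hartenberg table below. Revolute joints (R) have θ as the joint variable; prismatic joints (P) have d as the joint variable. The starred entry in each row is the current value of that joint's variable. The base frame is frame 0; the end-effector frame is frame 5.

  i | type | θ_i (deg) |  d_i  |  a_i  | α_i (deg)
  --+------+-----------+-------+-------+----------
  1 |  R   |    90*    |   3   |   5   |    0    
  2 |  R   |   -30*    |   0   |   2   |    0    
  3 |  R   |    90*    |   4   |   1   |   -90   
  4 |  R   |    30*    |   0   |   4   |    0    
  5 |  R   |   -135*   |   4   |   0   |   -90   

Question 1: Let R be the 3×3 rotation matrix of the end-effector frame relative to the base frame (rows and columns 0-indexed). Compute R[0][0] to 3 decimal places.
End-effector x-axis (col 0 of R) = (0.2241,-0.1294,0.9659)
R[0][0] = 0.2241

0.224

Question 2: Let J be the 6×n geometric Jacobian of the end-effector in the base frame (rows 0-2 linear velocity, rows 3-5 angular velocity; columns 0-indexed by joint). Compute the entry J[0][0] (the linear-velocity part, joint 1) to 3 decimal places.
axis z_0 = ẑ; lever o_n−o_0 = (-4.8660,5.5000,5.0000)
cross product → J_v[:, 0] = (-5.5000,-4.8660,0.0000)
J_ω[:, 0] = z_0
entry J[0][0] = -5.5000

-5.500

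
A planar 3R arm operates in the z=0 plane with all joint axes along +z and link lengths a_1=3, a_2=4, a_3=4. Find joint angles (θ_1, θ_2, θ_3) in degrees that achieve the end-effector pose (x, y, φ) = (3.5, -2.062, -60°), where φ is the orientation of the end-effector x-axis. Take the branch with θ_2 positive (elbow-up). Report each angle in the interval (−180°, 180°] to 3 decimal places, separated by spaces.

wrist centre = target − a_3·(cos φ, sin φ) = (1.5000, 1.4021)
cos θ_2 = (4.2159−3²−4²)/(2·3·4) = -0.8660; θ_2 = 149.9976° (elbow-up)
β = atan2(1.4021,1.5000) = 43.0679°; ψ = atan2(2.0001,-0.4640) = 103.0611°
θ_1 = β − ψ = -59.9932°
θ_3 = φ − θ_1 − θ_2 = -150.0044° (wrapped to (-180°,180°])

-59.993 149.998 -150.004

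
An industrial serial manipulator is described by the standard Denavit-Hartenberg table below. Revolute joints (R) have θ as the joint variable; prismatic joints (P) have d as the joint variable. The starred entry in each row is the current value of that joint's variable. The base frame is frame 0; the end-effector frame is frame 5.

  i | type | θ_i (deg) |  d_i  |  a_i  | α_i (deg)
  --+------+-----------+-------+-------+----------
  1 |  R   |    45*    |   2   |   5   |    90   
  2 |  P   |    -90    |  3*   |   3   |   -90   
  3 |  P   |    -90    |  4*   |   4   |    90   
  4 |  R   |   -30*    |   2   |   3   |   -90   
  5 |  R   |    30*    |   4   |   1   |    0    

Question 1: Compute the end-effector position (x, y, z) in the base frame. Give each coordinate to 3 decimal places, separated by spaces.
16.178 -1.285 0.500

after link 1: o_1 = (3.5355, 3.5355, 2.0000)
after link 2: o_2 = (5.6569, 1.4142, -1.0000)
after link 3: o_3 = (11.3137, 1.4142, -1.0000)
after link 4: o_4 = (12.0902, -1.4836, 1.0000)
after link 5: o_5 = (16.1780, -1.2848, 0.5000)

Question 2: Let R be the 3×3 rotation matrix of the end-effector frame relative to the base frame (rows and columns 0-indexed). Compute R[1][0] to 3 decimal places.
-0.837

End-effector x-axis (col 0 of R) = (0.2241,-0.8365,-0.5000)
R[1][0] = -0.8365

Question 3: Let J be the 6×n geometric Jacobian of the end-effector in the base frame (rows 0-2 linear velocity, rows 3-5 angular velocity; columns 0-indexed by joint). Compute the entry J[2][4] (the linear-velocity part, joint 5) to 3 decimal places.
-0.866

axis z_4 = (0.9659,0.2588,0.0000); lever o_n−o_4 = (4.0878,0.1988,-0.5000)
cross product → J_v[:, 4] = (-0.1294,0.4830,-0.8660)
J_ω[:, 4] = z_4
entry J[2][4] = -0.8660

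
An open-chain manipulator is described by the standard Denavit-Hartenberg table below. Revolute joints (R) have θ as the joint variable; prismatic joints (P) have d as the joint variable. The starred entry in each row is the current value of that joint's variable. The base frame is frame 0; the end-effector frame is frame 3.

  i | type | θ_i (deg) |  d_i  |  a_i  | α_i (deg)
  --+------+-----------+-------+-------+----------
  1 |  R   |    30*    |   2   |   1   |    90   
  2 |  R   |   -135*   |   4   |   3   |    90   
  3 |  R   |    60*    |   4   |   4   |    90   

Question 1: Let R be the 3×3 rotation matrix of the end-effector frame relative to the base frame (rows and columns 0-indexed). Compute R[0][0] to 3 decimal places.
End-effector x-axis (col 0 of R) = (0.1268,-0.9268,-0.3536)
R[0][0] = 0.1268

0.127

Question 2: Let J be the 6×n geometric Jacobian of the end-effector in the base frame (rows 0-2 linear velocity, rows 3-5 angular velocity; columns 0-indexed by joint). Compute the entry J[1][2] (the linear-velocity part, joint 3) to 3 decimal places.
-0.507

axis z_2 = (-0.6124,-0.3536,0.7071); lever o_n−o_2 = (-1.9422,-5.1213,1.4142)
cross product → J_v[:, 2] = (3.1213,-0.5073,2.4495)
J_ω[:, 2] = z_2
entry J[1][2] = -0.5073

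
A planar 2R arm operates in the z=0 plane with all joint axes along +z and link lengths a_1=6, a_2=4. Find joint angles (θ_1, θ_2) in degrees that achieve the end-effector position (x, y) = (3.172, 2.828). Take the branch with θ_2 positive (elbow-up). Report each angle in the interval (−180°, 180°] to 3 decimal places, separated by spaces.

cos θ_2 = (18.0592−6²−4²)/(2·6·4) = -0.7071; θ_2 = 134.9995° (elbow-up)
β = atan2(2.8280,3.1720) = 41.7186°; ψ = atan2(2.8285,3.1716) = 41.7268°
θ_1 = β − ψ = -0.0082°

-0.008 135.000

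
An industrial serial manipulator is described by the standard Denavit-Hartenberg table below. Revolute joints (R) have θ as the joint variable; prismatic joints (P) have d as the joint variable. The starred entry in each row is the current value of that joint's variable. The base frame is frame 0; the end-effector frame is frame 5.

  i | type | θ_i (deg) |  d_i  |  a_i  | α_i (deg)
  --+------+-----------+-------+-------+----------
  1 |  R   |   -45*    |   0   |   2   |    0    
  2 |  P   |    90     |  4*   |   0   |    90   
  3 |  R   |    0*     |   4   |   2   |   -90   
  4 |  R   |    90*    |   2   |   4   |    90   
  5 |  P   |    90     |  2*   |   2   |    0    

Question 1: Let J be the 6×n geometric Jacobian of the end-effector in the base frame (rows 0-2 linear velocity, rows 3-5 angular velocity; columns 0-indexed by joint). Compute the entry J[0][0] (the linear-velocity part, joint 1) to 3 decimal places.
axis z_0 = ẑ; lever o_n−o_0 = (4.2426,1.4142,8.0000)
cross product → J_v[:, 0] = (-1.4142,4.2426,0.0000)
J_ω[:, 0] = z_0
entry J[0][0] = -1.4142

-1.414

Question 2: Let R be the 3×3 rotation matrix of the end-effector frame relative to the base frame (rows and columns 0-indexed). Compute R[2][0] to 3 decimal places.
1.000

End-effector x-axis (col 0 of R) = (-0.0000,-0.0000,1.0000)
R[2][0] = 1.0000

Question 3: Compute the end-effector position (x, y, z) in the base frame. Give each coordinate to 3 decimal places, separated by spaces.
4.243 1.414 8.000

after link 1: o_1 = (1.4142, -1.4142, 0.0000)
after link 2: o_2 = (1.4142, -1.4142, 4.0000)
after link 3: o_3 = (5.6569, -2.8284, 4.0000)
after link 4: o_4 = (2.8284, 0.0000, 6.0000)
after link 5: o_5 = (4.2426, 1.4142, 8.0000)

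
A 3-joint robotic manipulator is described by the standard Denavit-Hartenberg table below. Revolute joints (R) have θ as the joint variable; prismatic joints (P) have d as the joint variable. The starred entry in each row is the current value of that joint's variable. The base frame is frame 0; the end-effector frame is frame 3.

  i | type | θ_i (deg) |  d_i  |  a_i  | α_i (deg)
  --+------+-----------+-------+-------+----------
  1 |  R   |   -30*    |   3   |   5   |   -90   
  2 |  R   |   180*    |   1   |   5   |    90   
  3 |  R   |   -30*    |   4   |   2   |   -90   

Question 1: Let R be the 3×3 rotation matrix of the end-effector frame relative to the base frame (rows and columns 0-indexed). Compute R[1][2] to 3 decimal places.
1.000

End-effector z-axis (col 2 of R) = (0.0000,1.0000,-0.0000)
R[1][2] = 1.0000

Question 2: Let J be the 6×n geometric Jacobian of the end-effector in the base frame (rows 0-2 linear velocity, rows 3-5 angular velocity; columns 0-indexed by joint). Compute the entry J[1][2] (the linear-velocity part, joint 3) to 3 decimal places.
2.000

axis z_2 = (0.0000,0.0000,-1.0000); lever o_n−o_2 = (-2.0000,0.0000,-4.0000)
cross product → J_v[:, 2] = (0.0000,2.0000,0.0000)
J_ω[:, 2] = z_2
entry J[1][2] = 2.0000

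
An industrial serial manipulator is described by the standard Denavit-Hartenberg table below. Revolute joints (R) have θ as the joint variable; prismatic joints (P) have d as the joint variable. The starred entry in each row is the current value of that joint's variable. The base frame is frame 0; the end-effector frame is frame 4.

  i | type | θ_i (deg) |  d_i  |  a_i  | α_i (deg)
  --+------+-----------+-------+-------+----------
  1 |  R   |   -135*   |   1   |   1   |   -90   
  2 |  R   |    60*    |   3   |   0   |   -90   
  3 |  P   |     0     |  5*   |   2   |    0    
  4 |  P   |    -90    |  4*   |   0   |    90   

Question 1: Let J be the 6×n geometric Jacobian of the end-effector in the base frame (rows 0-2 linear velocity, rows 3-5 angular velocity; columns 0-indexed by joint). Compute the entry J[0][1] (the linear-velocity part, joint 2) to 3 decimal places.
axis z_1 = (0.7071,-0.7071,0.0000); lever o_n−o_1 = (6.9256,2.6829,-6.2321)
cross product → J_v[:, 1] = (4.4067,4.4067,6.7942)
J_ω[:, 1] = z_1
entry J[0][1] = 4.4067

4.407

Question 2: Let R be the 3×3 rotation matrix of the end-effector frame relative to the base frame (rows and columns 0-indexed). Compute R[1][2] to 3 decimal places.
End-effector z-axis (col 2 of R) = (0.3536,0.3536,0.8660)
R[1][2] = 0.3536

0.354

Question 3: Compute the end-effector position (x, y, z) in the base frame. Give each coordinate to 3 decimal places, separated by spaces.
6.218 1.976 -5.232

after link 1: o_1 = (-0.7071, -0.7071, 1.0000)
after link 2: o_2 = (1.4142, -2.8284, 1.0000)
after link 3: o_3 = (3.7690, -0.4737, -3.2321)
after link 4: o_4 = (6.2185, 1.9758, -5.2321)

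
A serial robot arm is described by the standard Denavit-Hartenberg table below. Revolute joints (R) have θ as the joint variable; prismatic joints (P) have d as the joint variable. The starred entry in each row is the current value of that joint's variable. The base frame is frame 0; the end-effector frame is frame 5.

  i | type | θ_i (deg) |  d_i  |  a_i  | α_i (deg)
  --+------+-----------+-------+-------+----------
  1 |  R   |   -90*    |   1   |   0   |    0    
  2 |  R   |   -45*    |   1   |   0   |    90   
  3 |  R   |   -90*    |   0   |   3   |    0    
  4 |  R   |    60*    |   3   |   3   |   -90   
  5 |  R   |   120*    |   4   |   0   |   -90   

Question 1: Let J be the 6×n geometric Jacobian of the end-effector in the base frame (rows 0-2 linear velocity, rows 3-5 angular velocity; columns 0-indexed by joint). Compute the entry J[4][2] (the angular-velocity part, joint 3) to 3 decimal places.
axis z_2 = (-0.7071,0.7071,0.0000); lever o_n−o_2 = (-5.3727,-1.1300,-1.0359)
cross product → J_v[:, 2] = (-0.7325,-0.7325,4.5981)
J_ω[:, 2] = z_2
entry J[4][2] = 0.7071

0.707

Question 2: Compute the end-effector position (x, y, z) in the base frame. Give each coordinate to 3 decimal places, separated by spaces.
-5.373 -1.130 0.964

after link 1: o_1 = (0.0000, 0.0000, 1.0000)
after link 2: o_2 = (0.0000, 0.0000, 2.0000)
after link 3: o_3 = (-0.0000, -0.0000, -1.0000)
after link 4: o_4 = (-3.9584, 0.2842, -2.5000)
after link 5: o_5 = (-5.3727, -1.1300, 0.9641)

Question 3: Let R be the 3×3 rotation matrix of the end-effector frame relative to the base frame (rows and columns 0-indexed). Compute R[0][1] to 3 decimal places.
0.354

End-effector y-axis (col 1 of R) = (0.3536,0.3536,-0.8660)
R[0][1] = 0.3536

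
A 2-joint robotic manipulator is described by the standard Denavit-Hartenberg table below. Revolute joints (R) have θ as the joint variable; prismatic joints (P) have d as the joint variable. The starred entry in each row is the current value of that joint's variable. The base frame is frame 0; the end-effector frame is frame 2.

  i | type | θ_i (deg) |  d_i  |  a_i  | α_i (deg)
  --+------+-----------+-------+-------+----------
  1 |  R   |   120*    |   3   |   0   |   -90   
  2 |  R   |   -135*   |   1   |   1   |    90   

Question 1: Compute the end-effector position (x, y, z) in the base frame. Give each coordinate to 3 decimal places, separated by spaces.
-0.512 -1.112 3.707

after link 1: o_1 = (0.0000, 0.0000, 3.0000)
after link 2: o_2 = (-0.5125, -1.1124, 3.7071)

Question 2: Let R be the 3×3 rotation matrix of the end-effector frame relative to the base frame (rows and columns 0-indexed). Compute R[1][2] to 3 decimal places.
-0.612

End-effector z-axis (col 2 of R) = (0.3536,-0.6124,-0.7071)
R[1][2] = -0.6124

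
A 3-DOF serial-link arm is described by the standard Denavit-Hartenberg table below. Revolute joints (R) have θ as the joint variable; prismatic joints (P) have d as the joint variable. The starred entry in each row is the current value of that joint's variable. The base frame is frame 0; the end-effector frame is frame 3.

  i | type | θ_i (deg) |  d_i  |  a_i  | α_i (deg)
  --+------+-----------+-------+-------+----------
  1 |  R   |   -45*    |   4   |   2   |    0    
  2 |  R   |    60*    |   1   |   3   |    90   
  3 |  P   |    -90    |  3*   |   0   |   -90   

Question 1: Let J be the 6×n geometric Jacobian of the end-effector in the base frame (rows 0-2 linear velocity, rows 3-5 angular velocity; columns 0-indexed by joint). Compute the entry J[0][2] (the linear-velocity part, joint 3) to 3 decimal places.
prismatic axis z_2 = (0.2588,-0.9659,0.0000)
J_v[:, 2] = z_2; J_ω[:, 2] = (0,0,0)
entry J[0][2] = 0.2588

0.259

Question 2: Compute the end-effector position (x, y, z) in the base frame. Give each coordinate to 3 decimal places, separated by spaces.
5.088 -3.536 5.000

after link 1: o_1 = (1.4142, -1.4142, 4.0000)
after link 2: o_2 = (4.3120, -0.6378, 5.0000)
after link 3: o_3 = (5.0884, -3.5355, 5.0000)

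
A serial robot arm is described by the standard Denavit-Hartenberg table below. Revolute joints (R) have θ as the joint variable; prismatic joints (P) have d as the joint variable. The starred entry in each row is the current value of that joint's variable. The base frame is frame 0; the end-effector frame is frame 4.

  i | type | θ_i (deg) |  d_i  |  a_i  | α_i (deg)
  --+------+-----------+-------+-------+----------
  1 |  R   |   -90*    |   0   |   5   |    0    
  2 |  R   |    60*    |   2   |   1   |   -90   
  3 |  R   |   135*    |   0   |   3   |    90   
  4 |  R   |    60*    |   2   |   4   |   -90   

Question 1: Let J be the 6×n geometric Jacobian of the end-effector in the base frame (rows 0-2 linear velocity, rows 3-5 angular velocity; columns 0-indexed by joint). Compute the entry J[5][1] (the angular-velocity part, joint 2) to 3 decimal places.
1.000

axis z_1 = (0.0000,0.0000,1.0000); lever o_n−o_1 = (0.7610,3.5607,-2.9497)
cross product → J_v[:, 1] = (-3.5607,0.7610,0.0000)
J_ω[:, 1] = z_1
entry J[5][1] = 1.0000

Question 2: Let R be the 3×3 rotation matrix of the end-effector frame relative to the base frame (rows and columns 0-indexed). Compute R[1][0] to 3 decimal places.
End-effector x-axis (col 0 of R) = (0.1268,0.9268,-0.3536)
R[1][0] = 0.9268

0.927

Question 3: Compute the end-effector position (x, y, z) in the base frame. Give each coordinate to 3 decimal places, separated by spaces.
0.761 -1.439 -2.950

after link 1: o_1 = (0.0000, -5.0000, 0.0000)
after link 2: o_2 = (0.8660, -5.5000, 2.0000)
after link 3: o_3 = (-0.9711, -4.4393, -0.1213)
after link 4: o_4 = (0.7610, -1.4393, -2.9497)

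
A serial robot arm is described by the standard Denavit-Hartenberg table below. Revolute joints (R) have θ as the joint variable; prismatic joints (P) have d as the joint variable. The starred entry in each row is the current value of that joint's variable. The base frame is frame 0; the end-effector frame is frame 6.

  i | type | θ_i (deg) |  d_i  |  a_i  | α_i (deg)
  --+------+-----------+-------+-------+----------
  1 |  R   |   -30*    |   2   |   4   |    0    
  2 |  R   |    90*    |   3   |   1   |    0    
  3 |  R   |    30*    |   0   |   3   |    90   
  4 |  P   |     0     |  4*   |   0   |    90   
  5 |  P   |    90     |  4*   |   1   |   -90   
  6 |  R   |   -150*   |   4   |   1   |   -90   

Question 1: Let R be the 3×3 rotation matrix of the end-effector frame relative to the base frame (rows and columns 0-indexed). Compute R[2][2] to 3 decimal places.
End-effector z-axis (col 2 of R) = (0.5000,-0.0000,-0.8660)
R[2][2] = -0.8660

-0.866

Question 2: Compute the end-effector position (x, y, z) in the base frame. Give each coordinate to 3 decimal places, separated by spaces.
after link 1: o_1 = (3.4641, -2.0000, 2.0000)
after link 2: o_2 = (3.9641, -1.1340, 5.0000)
after link 3: o_3 = (3.9641, 1.8660, 5.0000)
after link 4: o_4 = (7.9641, 1.8660, 5.0000)
after link 5: o_5 = (8.9641, 1.8660, 1.0000)
after link 6: o_6 = (8.0981, -2.1340, 0.5000)

8.098 -2.134 0.500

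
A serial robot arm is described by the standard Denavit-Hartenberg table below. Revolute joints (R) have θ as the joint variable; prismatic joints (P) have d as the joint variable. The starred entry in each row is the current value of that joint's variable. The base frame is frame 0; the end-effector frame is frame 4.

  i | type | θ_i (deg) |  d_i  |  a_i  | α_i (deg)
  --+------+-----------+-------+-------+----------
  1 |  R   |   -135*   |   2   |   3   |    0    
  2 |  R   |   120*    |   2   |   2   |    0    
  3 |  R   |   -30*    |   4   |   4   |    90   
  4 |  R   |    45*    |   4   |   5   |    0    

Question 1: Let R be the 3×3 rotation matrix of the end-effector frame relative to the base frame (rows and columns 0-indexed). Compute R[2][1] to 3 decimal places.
End-effector y-axis (col 1 of R) = (-0.5000,0.5000,0.7071)
R[2][1] = 0.7071

0.707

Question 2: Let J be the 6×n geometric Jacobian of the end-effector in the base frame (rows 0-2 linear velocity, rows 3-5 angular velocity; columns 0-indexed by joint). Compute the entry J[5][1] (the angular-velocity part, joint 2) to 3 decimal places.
axis z_1 = (0.0000,0.0000,1.0000); lever o_n−o_1 = (4.4319,-8.6745,9.5355)
cross product → J_v[:, 1] = (8.6745,4.4319,-0.0000)
J_ω[:, 1] = z_1
entry J[5][1] = 1.0000

1.000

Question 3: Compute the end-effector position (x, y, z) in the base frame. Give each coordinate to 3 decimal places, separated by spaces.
2.311 -10.796 11.536

after link 1: o_1 = (-2.1213, -2.1213, 2.0000)
after link 2: o_2 = (-0.1895, -2.6390, 4.0000)
after link 3: o_3 = (2.6390, -5.4674, 8.0000)
after link 4: o_4 = (2.3105, -10.7958, 11.5355)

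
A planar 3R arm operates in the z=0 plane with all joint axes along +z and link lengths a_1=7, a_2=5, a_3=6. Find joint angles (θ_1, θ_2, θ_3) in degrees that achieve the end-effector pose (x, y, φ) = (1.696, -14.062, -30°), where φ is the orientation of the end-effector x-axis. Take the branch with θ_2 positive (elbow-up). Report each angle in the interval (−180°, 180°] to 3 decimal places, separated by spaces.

wrist centre = target − a_3·(cos φ, sin φ) = (-3.5002, -11.0620)
cos θ_2 = (134.6189−7²−5²)/(2·7·5) = 0.8660; θ_2 = 30.0047° (elbow-up)
β = atan2(-11.0620,-3.5002) = -107.5580°; ψ = atan2(2.5004,11.3299) = 12.4449°
θ_1 = β − ψ = -120.0029°
θ_3 = φ − θ_1 − θ_2 = 59.9982° (wrapped to (-180°,180°])

-120.003 30.005 59.998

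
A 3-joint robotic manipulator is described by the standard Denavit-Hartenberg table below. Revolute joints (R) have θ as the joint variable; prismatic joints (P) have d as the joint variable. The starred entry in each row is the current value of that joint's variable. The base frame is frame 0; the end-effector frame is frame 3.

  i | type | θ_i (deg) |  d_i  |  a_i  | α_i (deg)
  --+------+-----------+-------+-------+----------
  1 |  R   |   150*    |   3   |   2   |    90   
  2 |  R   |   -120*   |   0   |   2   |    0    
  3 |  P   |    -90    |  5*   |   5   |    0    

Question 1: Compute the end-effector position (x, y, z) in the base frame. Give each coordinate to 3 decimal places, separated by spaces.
5.384 2.665 3.768

after link 1: o_1 = (-1.7321, 1.0000, 3.0000)
after link 2: o_2 = (-0.8660, 0.5000, 1.2679)
after link 3: o_3 = (5.3840, 2.6651, 3.7679)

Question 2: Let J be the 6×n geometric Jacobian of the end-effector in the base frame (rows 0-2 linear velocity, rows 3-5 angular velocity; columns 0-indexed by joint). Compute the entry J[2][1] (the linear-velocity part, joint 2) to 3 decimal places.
-5.330

axis z_1 = (0.5000,0.8660,0.0000); lever o_n−o_1 = (7.1160,1.6651,0.7679)
cross product → J_v[:, 1] = (0.6651,-0.3840,-5.3301)
J_ω[:, 1] = z_1
entry J[2][1] = -5.3301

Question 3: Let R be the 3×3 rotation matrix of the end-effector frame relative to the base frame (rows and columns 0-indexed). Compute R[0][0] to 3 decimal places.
End-effector x-axis (col 0 of R) = (0.7500,-0.4330,0.5000)
R[0][0] = 0.7500

0.750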